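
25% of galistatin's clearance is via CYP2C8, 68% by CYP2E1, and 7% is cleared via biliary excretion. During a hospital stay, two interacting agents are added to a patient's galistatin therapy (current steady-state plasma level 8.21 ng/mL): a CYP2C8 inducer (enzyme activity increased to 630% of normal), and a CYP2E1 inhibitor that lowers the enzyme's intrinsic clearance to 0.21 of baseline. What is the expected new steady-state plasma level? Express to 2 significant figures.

The CYP2C8 pathway (25% of clearance) increases to 6.3× activity: 0.25 × 6.3 = 1.575.
The CYP2E1 pathway (68% of clearance) is reduced to 0.21× activity: 0.68 × 0.21 = 0.1428.
The remaining 7% of clearance is unaffected.
CL_new/CL_old = 1.575 + 0.1428 + 0.07 = 1.7878.
Steady-state plasma level ∝ 1/CL: new value = 8.21 / 1.7878 = 4.6 ng/mL.

4.6 ng/mL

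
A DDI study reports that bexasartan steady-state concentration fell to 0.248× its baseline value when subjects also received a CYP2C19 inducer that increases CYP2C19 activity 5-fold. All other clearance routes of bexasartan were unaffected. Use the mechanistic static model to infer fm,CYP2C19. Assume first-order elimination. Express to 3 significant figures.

Let fm be the CYP2C19 fraction. New clearance relative to baseline = fm × 5 + (1 − fm).
Steady-state concentration ratio = 1 / (new CL fraction), so new CL fraction = 1 / 0.248 = 4.032.
fm × 5 + 1 − fm = 4.032  ⇒  fm × (5 − 1) = 3.032  ⇒  fm = 0.758.

0.758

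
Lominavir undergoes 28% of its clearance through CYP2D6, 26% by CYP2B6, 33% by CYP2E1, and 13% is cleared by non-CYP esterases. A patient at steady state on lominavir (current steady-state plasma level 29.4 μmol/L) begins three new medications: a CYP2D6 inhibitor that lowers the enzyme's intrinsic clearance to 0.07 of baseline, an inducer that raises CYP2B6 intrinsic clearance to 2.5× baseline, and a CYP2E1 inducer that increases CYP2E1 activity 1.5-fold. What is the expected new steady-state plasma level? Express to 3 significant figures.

22.7 μmol/L

The CYP2D6 pathway (28% of clearance) drops to 0.07× activity: 0.28 × 0.07 = 0.0196.
The CYP2B6 pathway (26% of clearance) increases to 2.5× activity: 0.26 × 2.5 = 0.65.
The CYP2E1 pathway (33% of clearance) increases to 1.5× activity: 0.33 × 1.5 = 0.495.
Non-CYP routes (13%) are unchanged.
CL_new/CL_old = 0.0196 + 0.65 + 0.495 + 0.13 = 1.2946.
Steady-state plasma level ∝ 1/CL: new value = 29.4 / 1.2946 = 22.7 μmol/L.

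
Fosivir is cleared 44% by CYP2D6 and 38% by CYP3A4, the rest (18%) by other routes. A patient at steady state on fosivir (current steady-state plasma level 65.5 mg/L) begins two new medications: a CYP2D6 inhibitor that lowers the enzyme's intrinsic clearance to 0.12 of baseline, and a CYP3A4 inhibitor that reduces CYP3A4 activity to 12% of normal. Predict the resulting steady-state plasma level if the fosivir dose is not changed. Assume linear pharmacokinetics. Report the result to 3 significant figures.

The CYP2D6 pathway (44% of clearance) drops to 0.12× activity: 0.44 × 0.12 = 0.0528.
The CYP3A4 pathway (38% of clearance) falls to 0.12× activity: 0.38 × 0.12 = 0.0456.
The remaining 18% of clearance is unaffected.
New clearance relative to baseline: 0.0528 + 0.0456 + 0.18 = 0.2784.
Dividing the baseline by the relative clearance: 65.5 / 0.2784 = 235 mg/L.

235 mg/L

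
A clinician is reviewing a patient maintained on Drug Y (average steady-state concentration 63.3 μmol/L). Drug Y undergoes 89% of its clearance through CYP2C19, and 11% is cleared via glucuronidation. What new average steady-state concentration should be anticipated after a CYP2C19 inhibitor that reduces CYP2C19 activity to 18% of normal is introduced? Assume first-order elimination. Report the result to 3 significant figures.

The CYP2C19 pathway (89% of clearance) falls to 0.18× activity: 0.89 × 0.18 = 0.1602.
Non-CYP routes (11%) are unchanged.
New clearance relative to baseline: 0.1602 + 0.11 = 0.2702.
New average steady-state concentration = baseline ÷ relative clearance = 63.3 / 0.2702 = 234 μmol/L.

234 μmol/L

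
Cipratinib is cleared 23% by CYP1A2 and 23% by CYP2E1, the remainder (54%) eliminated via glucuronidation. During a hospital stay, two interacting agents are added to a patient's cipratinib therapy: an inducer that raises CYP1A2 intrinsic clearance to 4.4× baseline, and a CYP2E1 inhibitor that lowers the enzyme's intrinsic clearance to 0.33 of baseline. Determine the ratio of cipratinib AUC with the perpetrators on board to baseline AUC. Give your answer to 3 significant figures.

CYP1A2: 0.23 × 4.4 = 1.012
CYP2E1: 0.23 × 0.33 = 0.0759
Other: 0.54 (unchanged)
CL_new/CL_old = 1.012 + 0.0759 + 0.54 = 1.6279.
AUC ∝ 1/CL: fold-change = 1 / 1.6279 = 0.614.

0.614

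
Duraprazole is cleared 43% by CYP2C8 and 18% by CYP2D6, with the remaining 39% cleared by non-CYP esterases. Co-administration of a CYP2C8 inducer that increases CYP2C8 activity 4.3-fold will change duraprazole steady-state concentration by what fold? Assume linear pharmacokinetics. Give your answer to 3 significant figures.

The CYP2C8 pathway (43% of clearance) rises to 4.3× activity: 0.43 × 4.3 = 1.849.
CYP2D6 (18%) and the residual 39% are unaffected.
Relative clearance = 1.849 + 0.18 + 0.39 = 2.419.
Steady-state concentration ratio = CL_old/CL_new = 1 / 2.419 = 0.413.

0.413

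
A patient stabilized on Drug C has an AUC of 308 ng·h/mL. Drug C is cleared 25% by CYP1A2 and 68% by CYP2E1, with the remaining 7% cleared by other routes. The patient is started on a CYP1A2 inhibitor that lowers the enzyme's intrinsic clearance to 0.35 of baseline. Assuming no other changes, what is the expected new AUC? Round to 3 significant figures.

The CYP1A2 pathway (25% of clearance) falls to 0.35× activity: 0.25 × 0.35 = 0.0875.
CYP2E1 (68%) and the residual 7% are unaffected.
Relative clearance = 0.0875 + 0.68 + 0.07 = 0.8375.
AUC ∝ 1/CL, so new value = 308 / 0.8375 = 368 ng·h/mL.

368 ng·h/mL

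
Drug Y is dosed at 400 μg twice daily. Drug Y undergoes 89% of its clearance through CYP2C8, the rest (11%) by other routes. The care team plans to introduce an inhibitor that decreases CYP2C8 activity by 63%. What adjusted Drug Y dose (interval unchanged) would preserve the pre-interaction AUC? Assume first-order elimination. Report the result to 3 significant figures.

The CYP2C8 pathway (89% of clearance) is reduced to 0.37× activity: 0.89 × 0.37 = 0.3293.
Non-CYP routes (11%) are unchanged.
Relative clearance = 0.3293 + 0.11 = 0.4393.
Exposure is unchanged when dose changes in proportion to clearance. New dose = 400 μg × 0.4393 = 176 μg.

176 μg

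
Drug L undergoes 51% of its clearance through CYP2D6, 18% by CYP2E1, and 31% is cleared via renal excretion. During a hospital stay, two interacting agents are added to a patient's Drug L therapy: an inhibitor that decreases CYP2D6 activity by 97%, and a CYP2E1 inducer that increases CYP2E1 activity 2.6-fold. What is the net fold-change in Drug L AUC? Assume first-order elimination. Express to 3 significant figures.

1.26

CYP2D6: 0.51 × 0.03 = 0.0153
CYP2E1: 0.18 × 2.6 = 0.468
Other: 0.31 (unchanged)
New clearance relative to baseline: 0.0153 + 0.468 + 0.31 = 0.7933.
AUC ∝ 1/CL: fold-change = 1 / 0.7933 = 1.26.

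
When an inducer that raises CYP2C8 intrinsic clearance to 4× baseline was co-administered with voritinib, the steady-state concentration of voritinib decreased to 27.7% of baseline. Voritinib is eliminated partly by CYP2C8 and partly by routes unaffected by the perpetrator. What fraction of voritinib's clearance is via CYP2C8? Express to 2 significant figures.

CL'/CL = 1 / 0.277 = 3.61
4·fm + (1 − fm) = 3.61
fm = (3.61 − 1) / (4 − 1) = 0.87

0.87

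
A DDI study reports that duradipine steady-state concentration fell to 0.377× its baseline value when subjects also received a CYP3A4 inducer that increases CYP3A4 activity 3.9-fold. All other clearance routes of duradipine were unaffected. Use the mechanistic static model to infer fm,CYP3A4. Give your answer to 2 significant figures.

Call the CYP3A4 fraction fm. After the interaction, CL_new/CL_old = fm × 3.9 + (1 − fm).
Steady-state concentration ratio = 1 / (new CL fraction), so new CL fraction = 1 / 0.377 = 2.653.
fm × 3.9 + 1 − fm = 2.653  ⇒  fm × (3.9 − 1) = 1.653  ⇒  fm = 0.57.

0.57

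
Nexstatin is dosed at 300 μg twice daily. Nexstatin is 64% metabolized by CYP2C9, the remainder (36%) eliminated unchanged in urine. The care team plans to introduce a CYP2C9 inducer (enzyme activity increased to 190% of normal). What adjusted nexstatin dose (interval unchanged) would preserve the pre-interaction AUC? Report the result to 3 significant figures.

The CYP2C9 pathway (64% of clearance) increases to 1.9× activity: 0.64 × 1.9 = 1.216.
Non-CYP routes (36%) are unchanged.
New clearance relative to baseline: 1.216 + 0.36 = 1.576.
To maintain the same steady-state level, dose must scale with clearance: new dose = 300 × 1.576 = 473 μg.

473 μg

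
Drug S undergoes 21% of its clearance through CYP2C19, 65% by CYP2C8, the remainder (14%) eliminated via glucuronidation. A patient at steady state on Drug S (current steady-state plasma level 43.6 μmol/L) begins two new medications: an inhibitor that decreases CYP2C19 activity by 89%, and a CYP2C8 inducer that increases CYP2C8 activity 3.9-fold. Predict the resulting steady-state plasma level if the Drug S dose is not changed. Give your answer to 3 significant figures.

16.2 μmol/L

CYP2C19: 0.21 × 0.11 = 0.0231
CYP2C8: 0.65 × 3.9 = 2.535
Other: 0.14 (unchanged)
CL_new/CL_old = 0.0231 + 2.535 + 0.14 = 2.6981.
Steady-state plasma level ∝ 1/CL: new value = 43.6 / 2.6981 = 16.2 μmol/L.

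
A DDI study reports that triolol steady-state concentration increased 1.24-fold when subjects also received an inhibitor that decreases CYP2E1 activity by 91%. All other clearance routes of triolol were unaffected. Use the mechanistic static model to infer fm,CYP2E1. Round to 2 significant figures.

0.21

Write x for the fraction cleared via CYP2E1. The observed steady-state concentration change means clearance fell to 1/1.24 = 0.8065 of baseline.
Setting x·0.09 + (1 − x) = 0.8065 and solving: x = (0.8065 − 1)/(0.09 − 1) = 0.21.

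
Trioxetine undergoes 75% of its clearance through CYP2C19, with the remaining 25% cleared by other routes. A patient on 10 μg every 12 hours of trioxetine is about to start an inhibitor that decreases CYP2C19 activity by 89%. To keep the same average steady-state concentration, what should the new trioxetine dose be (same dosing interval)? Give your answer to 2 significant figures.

CYP2C19: 0.75 × 0.11 = 0.0825
Other: 0.25 (unchanged)
New clearance relative to baseline: 0.0825 + 0.25 = 0.3325.
Exposure is unchanged when dose changes in proportion to clearance. New dose = 10 μg × 0.3325 = 3.3 μg.

3.3 μg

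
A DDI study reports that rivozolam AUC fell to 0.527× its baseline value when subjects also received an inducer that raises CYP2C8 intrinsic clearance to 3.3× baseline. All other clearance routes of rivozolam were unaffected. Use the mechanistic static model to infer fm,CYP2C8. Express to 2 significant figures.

0.39

CL'/CL = 1 / 0.527 = 1.898
3.3·fm + (1 − fm) = 1.898
fm = (1.898 − 1) / (3.3 − 1) = 0.39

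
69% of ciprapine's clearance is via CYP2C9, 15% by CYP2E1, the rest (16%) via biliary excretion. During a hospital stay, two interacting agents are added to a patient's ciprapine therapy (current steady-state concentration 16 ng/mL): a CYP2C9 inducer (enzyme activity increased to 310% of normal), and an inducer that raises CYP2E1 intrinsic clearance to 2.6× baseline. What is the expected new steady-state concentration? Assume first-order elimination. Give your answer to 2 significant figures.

6.0 ng/mL

CYP2C9: 0.69 × 3.1 = 2.139
CYP2E1: 0.15 × 2.6 = 0.39
Other: 0.16 (unchanged)
CL_new/CL_old = 2.139 + 0.39 + 0.16 = 2.689.
Steady-state concentration ∝ 1/CL: new value = 16 / 2.689 = 6.0 ng/mL.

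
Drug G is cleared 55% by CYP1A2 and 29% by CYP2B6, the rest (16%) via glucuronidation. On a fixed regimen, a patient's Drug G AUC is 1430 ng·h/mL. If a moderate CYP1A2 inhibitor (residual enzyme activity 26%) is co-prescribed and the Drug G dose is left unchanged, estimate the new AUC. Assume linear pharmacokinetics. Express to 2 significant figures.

2.4 × 10³ ng·h/mL

The CYP1A2 pathway (55% of clearance) falls to 0.26× activity: 0.55 × 0.26 = 0.143.
CYP2B6 (29%) and the residual 16% are unaffected.
Relative clearance = 0.143 + 0.29 + 0.16 = 0.593.
With dosing unchanged, AUC scales as 1/CL: 1430 / 0.593 = 2.4 × 10³ ng·h/mL.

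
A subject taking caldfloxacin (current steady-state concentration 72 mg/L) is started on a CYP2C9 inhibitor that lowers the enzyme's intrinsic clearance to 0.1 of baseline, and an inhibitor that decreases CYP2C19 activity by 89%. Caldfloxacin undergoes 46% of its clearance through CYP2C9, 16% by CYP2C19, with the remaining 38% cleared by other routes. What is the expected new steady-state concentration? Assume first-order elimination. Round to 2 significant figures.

The CYP2C9 pathway (46% of clearance) falls to 0.1× activity: 0.46 × 0.1 = 0.046.
The CYP2C19 pathway (16% of clearance) is reduced to 0.11× activity: 0.16 × 0.11 = 0.0176.
Non-CYP routes (38%) are unchanged.
CL_new/CL_old = 0.046 + 0.0176 + 0.38 = 0.4436.
New steady-state concentration = 72 / 0.4436 = 1.6 × 10² mg/L (concentration scales inversely with clearance).

1.6 × 10² mg/L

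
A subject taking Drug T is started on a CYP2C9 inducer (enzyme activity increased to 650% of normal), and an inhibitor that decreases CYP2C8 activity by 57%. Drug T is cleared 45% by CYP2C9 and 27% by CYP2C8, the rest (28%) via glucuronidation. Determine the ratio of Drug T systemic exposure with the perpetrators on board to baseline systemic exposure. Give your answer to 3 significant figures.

0.301

The CYP2C9 pathway (45% of clearance) is boosted to 6.5× activity: 0.45 × 6.5 = 2.925.
The CYP2C8 pathway (27% of clearance) is reduced to 0.43× activity: 0.27 × 0.43 = 0.1161.
The remaining 28% of clearance is unaffected.
CL_new/CL_old = 2.925 + 0.1161 + 0.28 = 3.3211.
Because systemic exposure varies inversely with clearance, the combined effect is 1 / 3.3211 = 0.301.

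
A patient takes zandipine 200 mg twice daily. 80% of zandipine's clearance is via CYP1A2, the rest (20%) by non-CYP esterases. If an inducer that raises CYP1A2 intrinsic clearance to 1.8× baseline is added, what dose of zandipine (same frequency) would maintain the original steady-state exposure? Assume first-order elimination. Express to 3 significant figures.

CYP1A2: 0.8 × 1.8 = 1.44
Other: 0.2 (unchanged)
New clearance relative to baseline: 1.44 + 0.2 = 1.64.
Exposure is unchanged when dose changes in proportion to clearance. New dose = 200 mg × 1.64 = 328 mg.

328 mg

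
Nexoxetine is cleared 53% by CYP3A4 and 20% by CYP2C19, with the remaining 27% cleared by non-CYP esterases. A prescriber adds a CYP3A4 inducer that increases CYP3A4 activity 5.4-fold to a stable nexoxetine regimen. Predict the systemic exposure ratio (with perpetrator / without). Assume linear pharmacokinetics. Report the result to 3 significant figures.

0.300

The CYP3A4 pathway (53% of clearance) rises to 5.4× activity: 0.53 × 5.4 = 2.862.
CYP2C19 (20%) and the residual 27% are unaffected.
CL_new/CL_old = 2.862 + 0.2 + 0.27 = 3.332.
Systemic exposure is inversely proportional to clearance, so the fold-change is 1 / 3.332 = 0.300.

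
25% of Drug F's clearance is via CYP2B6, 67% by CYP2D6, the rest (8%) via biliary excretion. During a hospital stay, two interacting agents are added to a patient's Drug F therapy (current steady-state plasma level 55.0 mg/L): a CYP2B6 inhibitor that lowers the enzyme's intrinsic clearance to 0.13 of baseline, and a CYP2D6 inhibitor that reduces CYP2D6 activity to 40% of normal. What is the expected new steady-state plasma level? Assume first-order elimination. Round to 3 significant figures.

CYP2B6: 0.25 × 0.13 = 0.0325
CYP2D6: 0.67 × 0.4 = 0.268
Other: 0.08 (unchanged)
CL_new/CL_old = 0.0325 + 0.268 + 0.08 = 0.3805.
Dividing the baseline by the relative clearance: 55.0 / 0.3805 = 145 mg/L.

145 mg/L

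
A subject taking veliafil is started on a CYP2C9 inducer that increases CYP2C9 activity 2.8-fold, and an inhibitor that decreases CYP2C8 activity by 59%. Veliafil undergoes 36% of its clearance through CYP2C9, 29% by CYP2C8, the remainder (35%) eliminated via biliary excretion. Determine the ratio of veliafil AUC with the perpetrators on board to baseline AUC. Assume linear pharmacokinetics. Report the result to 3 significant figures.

0.677

CYP2C9: 0.36 × 2.8 = 1.008
CYP2C8: 0.29 × 0.41 = 0.1189
Other: 0.35 (unchanged)
Relative clearance = 1.008 + 0.1189 + 0.35 = 1.4769.
AUC ∝ 1/CL: fold-change = 1 / 1.4769 = 0.677.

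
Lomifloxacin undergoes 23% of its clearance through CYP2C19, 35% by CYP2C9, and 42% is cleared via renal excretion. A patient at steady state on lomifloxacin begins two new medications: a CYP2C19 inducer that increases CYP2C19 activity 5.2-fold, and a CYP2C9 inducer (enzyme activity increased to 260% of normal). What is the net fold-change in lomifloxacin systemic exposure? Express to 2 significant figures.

0.40

The CYP2C19 pathway (23% of clearance) increases to 5.2× activity: 0.23 × 5.2 = 1.196.
The CYP2C9 pathway (35% of clearance) is boosted to 2.6× activity: 0.35 × 2.6 = 0.91.
Non-CYP routes (42%) are unchanged.
CL_new/CL_old = 1.196 + 0.91 + 0.42 = 2.526.
Net systemic exposure ratio = 1 / 2.526 = 0.40.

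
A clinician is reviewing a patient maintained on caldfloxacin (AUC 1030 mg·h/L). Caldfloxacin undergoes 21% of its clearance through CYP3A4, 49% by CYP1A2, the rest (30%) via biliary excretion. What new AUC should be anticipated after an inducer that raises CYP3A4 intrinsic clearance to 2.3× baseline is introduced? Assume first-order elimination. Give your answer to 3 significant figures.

809 mg·h/L

CYP3A4: 0.21 × 2.3 = 0.483
CYP1A2: 0.49 (unchanged)
Other: 0.3 (unchanged)
CL_new/CL_old = 0.483 + 0.49 + 0.3 = 1.273.
New AUC = baseline ÷ relative clearance = 1030 / 1.273 = 809 mg·h/L.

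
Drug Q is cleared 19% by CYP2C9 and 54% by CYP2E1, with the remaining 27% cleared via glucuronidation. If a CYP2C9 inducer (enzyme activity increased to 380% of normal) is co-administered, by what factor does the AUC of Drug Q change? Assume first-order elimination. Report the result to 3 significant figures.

0.653

The CYP2C9 pathway (19% of clearance) rises to 3.8× activity: 0.19 × 3.8 = 0.722.
CYP2E1 (54%) and the residual 27% are unaffected.
Relative clearance = 0.722 + 0.54 + 0.27 = 1.532.
Since AUC ∝ 1/CL, the ratio is 1 / 1.532 = 0.653.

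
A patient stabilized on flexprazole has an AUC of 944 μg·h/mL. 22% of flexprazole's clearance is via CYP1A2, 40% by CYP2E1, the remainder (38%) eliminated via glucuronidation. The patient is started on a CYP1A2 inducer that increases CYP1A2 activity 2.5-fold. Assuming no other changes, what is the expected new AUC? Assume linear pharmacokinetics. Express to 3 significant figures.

The CYP1A2 pathway (22% of clearance) increases to 2.5× activity: 0.22 × 2.5 = 0.55.
CYP2E1 (40%) and the residual 38% are unaffected.
Relative clearance = 0.55 + 0.4 + 0.38 = 1.33.
With dosing unchanged, AUC scales as 1/CL: 944 / 1.33 = 710 μg·h/mL.

710 μg·h/mL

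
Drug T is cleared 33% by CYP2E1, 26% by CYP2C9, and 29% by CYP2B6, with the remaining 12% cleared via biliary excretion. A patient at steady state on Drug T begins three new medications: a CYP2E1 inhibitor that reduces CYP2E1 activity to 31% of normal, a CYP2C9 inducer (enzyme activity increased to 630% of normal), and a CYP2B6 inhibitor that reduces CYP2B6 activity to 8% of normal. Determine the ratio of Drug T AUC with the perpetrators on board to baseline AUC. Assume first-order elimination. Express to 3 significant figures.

CYP2E1: 0.33 × 0.31 = 0.1023
CYP2C9: 0.26 × 6.3 = 1.638
CYP2B6: 0.29 × 0.08 = 0.0232
Other: 0.12 (unchanged)
CL_new/CL_old = 0.1023 + 1.638 + 0.0232 + 0.12 = 1.8835.
AUC ∝ 1/CL: fold-change = 1 / 1.8835 = 0.531.

0.531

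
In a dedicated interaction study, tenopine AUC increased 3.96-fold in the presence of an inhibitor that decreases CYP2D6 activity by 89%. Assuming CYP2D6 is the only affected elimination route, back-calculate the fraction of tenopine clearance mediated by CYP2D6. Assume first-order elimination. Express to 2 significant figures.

Let fm be the CYP2D6 fraction. New clearance relative to baseline = fm × 0.11 + (1 − fm).
AUC ratio = 1 / (new CL fraction), so new CL fraction = 1 / 3.96 = 0.2525.
fm × 0.11 + 1 − fm = 0.2525  ⇒  fm × (0.11 − 1) = −0.7475  ⇒  fm = 0.84.

0.84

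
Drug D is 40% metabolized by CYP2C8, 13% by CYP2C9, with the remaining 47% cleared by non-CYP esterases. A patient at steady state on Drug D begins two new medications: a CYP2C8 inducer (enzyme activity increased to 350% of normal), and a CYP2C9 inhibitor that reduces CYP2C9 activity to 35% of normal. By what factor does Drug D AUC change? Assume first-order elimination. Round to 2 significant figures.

The CYP2C8 pathway (40% of clearance) is boosted to 3.5× activity: 0.4 × 3.5 = 1.4.
The CYP2C9 pathway (13% of clearance) falls to 0.35× activity: 0.13 × 0.35 = 0.0455.
The remaining 47% of clearance is unaffected.
New clearance relative to baseline: 1.4 + 0.0455 + 0.47 = 1.9155.
Because AUC varies inversely with clearance, the combined effect is 1 / 1.9155 = 0.52.

0.52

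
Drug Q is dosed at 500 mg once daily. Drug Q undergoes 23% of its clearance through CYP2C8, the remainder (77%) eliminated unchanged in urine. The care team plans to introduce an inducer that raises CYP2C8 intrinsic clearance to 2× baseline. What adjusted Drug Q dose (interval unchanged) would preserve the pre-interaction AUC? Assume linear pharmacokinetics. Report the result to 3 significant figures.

615 mg

The CYP2C8 pathway (23% of clearance) rises to 2× activity: 0.23 × 2 = 0.46.
The remaining 77% of clearance is unaffected.
CL_new/CL_old = 0.46 + 0.77 = 1.23.
To maintain the same steady-state level, dose must scale with clearance: new dose = 500 × 1.23 = 615 mg.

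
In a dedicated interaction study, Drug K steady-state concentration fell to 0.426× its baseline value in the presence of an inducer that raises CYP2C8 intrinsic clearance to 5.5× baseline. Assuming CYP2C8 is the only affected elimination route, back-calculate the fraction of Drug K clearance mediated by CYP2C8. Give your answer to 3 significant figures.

Write x for the fraction cleared via CYP2C8. The observed steady-state concentration change means clearance rose to 1/0.426 = 2.347 of baseline.
Only the CYP2C8 route changed, so 2.347 = x·5.5 + (1 − x), giving x = 0.299.

0.299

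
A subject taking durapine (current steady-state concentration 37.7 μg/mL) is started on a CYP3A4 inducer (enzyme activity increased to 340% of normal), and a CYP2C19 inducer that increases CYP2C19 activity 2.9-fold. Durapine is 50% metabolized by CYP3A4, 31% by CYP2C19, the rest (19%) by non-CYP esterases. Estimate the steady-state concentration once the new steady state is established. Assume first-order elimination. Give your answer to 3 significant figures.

The CYP3A4 pathway (50% of clearance) is boosted to 3.4× activity: 0.5 × 3.4 = 1.7.
The CYP2C19 pathway (31% of clearance) rises to 2.9× activity: 0.31 × 2.9 = 0.899.
Non-CYP routes (19%) are unchanged.
New clearance relative to baseline: 1.7 + 0.899 + 0.19 = 2.789.
Steady-state concentration ∝ 1/CL: new value = 37.7 / 2.789 = 13.5 μg/mL.

13.5 μg/mL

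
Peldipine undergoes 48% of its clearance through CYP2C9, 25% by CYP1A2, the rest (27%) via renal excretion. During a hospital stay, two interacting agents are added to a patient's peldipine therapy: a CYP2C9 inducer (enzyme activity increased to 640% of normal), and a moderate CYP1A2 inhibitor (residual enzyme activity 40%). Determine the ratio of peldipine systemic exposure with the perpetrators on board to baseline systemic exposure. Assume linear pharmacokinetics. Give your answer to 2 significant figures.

The CYP2C9 pathway (48% of clearance) increases to 6.4× activity: 0.48 × 6.4 = 3.072.
The CYP1A2 pathway (25% of clearance) is reduced to 0.4× activity: 0.25 × 0.4 = 0.1.
The remaining 27% of clearance is unaffected.
Relative clearance = 3.072 + 0.1 + 0.27 = 3.442.
Because systemic exposure varies inversely with clearance, the combined effect is 1 / 3.442 = 0.29.

0.29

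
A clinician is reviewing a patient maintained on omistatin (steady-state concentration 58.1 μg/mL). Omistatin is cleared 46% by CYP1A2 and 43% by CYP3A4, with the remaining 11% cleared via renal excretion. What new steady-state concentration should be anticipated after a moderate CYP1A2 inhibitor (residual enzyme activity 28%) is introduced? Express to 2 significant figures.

87 μg/mL

CYP1A2: 0.46 × 0.28 = 0.1288
CYP3A4: 0.43 (unchanged)
Other: 0.11 (unchanged)
Relative clearance = 0.1288 + 0.43 + 0.11 = 0.6688.
Steady-state concentration ∝ 1/CL, so new value = 58.1 / 0.6688 = 87 μg/mL.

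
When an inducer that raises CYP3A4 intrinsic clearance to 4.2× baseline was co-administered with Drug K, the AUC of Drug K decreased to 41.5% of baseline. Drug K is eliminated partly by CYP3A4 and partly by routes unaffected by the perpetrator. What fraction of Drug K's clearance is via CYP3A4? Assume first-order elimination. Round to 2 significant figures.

Let fm be the CYP3A4 fraction. New clearance relative to baseline = fm × 4.2 + (1 − fm).
AUC ratio = 1 / (new CL fraction), so new CL fraction = 1 / 0.415 = 2.41.
fm × 4.2 + 1 − fm = 2.41  ⇒  fm × (4.2 − 1) = 1.41  ⇒  fm = 0.44.

0.44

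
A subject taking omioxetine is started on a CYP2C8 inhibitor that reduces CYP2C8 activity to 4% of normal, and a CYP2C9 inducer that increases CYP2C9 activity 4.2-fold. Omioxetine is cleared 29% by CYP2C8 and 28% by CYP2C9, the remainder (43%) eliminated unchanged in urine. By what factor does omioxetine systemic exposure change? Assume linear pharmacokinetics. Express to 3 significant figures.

The CYP2C8 pathway (29% of clearance) falls to 0.04× activity: 0.29 × 0.04 = 0.0116.
The CYP2C9 pathway (28% of clearance) increases to 4.2× activity: 0.28 × 4.2 = 1.176.
The remaining 43% of clearance is unaffected.
Relative clearance = 0.0116 + 1.176 + 0.43 = 1.6176.
Because systemic exposure varies inversely with clearance, the combined effect is 1 / 1.6176 = 0.618.

0.618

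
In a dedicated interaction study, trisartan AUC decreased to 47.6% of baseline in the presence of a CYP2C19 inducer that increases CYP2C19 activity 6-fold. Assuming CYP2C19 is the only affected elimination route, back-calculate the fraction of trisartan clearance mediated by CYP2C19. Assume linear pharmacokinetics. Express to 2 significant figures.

Let fm be the CYP2C19 fraction. New clearance relative to baseline = fm × 6 + (1 − fm).
AUC ratio = 1 / (new CL fraction), so new CL fraction = 1 / 0.476 = 2.101.
fm × 6 + 1 − fm = 2.101  ⇒  fm × (6 − 1) = 1.101  ⇒  fm = 0.22.

0.22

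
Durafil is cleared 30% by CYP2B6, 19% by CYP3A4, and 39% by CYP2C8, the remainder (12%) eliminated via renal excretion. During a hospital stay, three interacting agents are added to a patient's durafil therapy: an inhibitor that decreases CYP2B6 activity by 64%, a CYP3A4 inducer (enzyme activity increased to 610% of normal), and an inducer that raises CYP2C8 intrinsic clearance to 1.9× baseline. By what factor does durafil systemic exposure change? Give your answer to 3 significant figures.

0.470

CYP2B6: 0.3 × 0.36 = 0.108
CYP3A4: 0.19 × 6.1 = 1.159
CYP2C8: 0.39 × 1.9 = 0.741
Other: 0.12 (unchanged)
New clearance relative to baseline: 0.108 + 1.159 + 0.741 + 0.12 = 2.128.
Net systemic exposure ratio = 1 / 2.128 = 0.470.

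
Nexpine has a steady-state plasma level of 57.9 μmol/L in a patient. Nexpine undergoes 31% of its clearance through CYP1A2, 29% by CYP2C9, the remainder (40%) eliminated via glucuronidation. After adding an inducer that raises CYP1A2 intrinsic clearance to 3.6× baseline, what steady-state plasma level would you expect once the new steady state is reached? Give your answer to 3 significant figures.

CYP1A2: 0.31 × 3.6 = 1.116
CYP2C9: 0.29 (unchanged)
Other: 0.4 (unchanged)
Relative clearance = 1.116 + 0.29 + 0.4 = 1.806.
With dosing unchanged, steady-state plasma level scales as 1/CL: 57.9 / 1.806 = 32.1 μmol/L.

32.1 μmol/L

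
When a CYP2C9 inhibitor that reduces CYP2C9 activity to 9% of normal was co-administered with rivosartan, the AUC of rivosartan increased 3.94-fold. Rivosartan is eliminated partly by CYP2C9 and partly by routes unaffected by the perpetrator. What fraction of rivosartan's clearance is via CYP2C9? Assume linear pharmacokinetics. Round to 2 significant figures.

0.82

Let x = fm,CYP2C9. Because AUC ∝ 1/CL, relative clearance fell to 1/3.94 = 0.2538.
Only the CYP2C9 route changed, so 0.2538 = x·0.09 + (1 − x), giving x = 0.82.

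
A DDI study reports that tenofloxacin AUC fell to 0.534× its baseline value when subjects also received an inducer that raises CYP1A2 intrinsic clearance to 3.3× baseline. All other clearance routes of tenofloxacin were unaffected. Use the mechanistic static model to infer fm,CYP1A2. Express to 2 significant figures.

0.38

CL'/CL = 1 / 0.534 = 1.873
3.3·fm + (1 − fm) = 1.873
fm = (1.873 − 1) / (3.3 − 1) = 0.38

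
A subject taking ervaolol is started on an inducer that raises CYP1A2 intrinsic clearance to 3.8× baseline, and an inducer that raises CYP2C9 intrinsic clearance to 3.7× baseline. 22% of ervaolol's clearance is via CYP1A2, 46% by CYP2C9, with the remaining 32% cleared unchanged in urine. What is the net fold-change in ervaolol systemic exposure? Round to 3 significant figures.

0.350

The CYP1A2 pathway (22% of clearance) rises to 3.8× activity: 0.22 × 3.8 = 0.836.
The CYP2C9 pathway (46% of clearance) rises to 3.7× activity: 0.46 × 3.7 = 1.702.
The remaining 32% of clearance is unaffected.
New clearance relative to baseline: 0.836 + 1.702 + 0.32 = 2.858.
Because systemic exposure varies inversely with clearance, the combined effect is 1 / 2.858 = 0.350.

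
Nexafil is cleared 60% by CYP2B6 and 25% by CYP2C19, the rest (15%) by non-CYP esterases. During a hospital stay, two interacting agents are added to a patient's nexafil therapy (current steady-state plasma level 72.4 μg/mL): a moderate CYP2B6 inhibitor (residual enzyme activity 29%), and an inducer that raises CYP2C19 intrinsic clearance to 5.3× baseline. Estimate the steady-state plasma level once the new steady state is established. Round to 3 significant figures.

43.9 μg/mL

CYP2B6: 0.6 × 0.29 = 0.174
CYP2C19: 0.25 × 5.3 = 1.325
Other: 0.15 (unchanged)
Relative clearance = 0.174 + 1.325 + 0.15 = 1.649.
New steady-state plasma level = 72.4 / 1.649 = 43.9 μg/mL (concentration scales inversely with clearance).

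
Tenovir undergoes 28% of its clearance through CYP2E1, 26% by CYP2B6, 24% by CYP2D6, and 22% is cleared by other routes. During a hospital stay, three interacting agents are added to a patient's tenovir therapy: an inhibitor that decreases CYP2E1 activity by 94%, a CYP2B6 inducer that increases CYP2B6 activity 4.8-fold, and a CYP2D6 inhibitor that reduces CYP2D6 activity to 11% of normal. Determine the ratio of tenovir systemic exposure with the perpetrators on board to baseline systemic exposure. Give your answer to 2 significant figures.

The CYP2E1 pathway (28% of clearance) drops to 0.06× activity: 0.28 × 0.06 = 0.0168.
The CYP2B6 pathway (26% of clearance) is boosted to 4.8× activity: 0.26 × 4.8 = 1.248.
The CYP2D6 pathway (24% of clearance) drops to 0.11× activity: 0.24 × 0.11 = 0.0264.
The remaining 22% of clearance is unaffected.
New clearance relative to baseline: 0.0168 + 1.248 + 0.0264 + 0.22 = 1.5112.
Net systemic exposure ratio = 1 / 1.5112 = 0.66.

0.66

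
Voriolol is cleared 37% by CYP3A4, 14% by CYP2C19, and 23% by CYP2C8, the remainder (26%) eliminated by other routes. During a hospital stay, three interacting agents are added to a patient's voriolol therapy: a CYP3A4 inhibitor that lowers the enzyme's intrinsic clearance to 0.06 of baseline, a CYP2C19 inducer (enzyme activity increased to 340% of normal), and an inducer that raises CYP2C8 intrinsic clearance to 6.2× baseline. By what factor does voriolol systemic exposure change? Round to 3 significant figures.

The CYP3A4 pathway (37% of clearance) drops to 0.06× activity: 0.37 × 0.06 = 0.0222.
The CYP2C19 pathway (14% of clearance) rises to 3.4× activity: 0.14 × 3.4 = 0.476.
The CYP2C8 pathway (23% of clearance) rises to 6.2× activity: 0.23 × 6.2 = 1.426.
Non-CYP routes (26%) are unchanged.
Relative clearance = 0.0222 + 0.476 + 1.426 + 0.26 = 2.1842.
Because systemic exposure varies inversely with clearance, the combined effect is 1 / 2.1842 = 0.458.

0.458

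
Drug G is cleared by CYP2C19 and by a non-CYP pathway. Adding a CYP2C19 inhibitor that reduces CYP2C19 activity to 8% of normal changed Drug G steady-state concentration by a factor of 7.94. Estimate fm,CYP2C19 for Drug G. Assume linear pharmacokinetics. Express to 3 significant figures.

Let x = fm,CYP2C19. Because steady-state concentration ∝ 1/CL, relative clearance fell to 1/7.94 = 0.1259.
Only the CYP2C19 route changed, so 0.1259 = x·0.08 + (1 − x), giving x = 0.950.

0.950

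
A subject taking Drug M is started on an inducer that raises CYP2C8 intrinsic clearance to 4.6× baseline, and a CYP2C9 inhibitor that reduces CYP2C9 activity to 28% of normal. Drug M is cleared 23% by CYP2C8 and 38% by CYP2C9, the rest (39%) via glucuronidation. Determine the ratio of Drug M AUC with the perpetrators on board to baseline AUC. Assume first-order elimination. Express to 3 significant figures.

The CYP2C8 pathway (23% of clearance) rises to 4.6× activity: 0.23 × 4.6 = 1.058.
The CYP2C9 pathway (38% of clearance) falls to 0.28× activity: 0.38 × 0.28 = 0.1064.
The remaining 39% of clearance is unaffected.
New clearance relative to baseline: 1.058 + 0.1064 + 0.39 = 1.5544.
Net AUC ratio = 1 / 1.5544 = 0.643.

0.643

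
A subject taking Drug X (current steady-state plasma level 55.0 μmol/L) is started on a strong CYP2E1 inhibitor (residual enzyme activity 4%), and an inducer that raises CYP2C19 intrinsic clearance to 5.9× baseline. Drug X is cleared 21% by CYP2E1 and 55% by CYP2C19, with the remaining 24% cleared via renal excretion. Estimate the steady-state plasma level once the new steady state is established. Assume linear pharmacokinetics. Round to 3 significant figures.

15.7 μmol/L

The CYP2E1 pathway (21% of clearance) is reduced to 0.04× activity: 0.21 × 0.04 = 0.0084.
The CYP2C19 pathway (55% of clearance) increases to 5.9× activity: 0.55 × 5.9 = 3.245.
The remaining 24% of clearance is unaffected.
New clearance relative to baseline: 0.0084 + 3.245 + 0.24 = 3.4934.
Steady-state plasma level ∝ 1/CL: new value = 55.0 / 3.4934 = 15.7 μmol/L.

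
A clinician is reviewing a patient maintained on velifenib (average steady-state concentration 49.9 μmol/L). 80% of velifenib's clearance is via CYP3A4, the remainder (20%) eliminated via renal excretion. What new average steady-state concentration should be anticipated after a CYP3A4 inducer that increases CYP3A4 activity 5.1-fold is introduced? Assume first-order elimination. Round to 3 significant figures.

11.7 μmol/L

The CYP3A4 pathway (80% of clearance) rises to 5.1× activity: 0.8 × 5.1 = 4.08.
The remaining 20% of clearance is unaffected.
New clearance relative to baseline: 4.08 + 0.2 = 4.28.
Average steady-state concentration ∝ 1/CL, so new value = 49.9 / 4.28 = 11.7 μmol/L.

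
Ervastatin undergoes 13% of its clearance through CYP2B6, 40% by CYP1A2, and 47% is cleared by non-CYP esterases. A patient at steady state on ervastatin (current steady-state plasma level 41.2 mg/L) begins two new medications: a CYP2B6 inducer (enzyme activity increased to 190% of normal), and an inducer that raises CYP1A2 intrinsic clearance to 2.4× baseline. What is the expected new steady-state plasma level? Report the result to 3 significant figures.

The CYP2B6 pathway (13% of clearance) increases to 1.9× activity: 0.13 × 1.9 = 0.247.
The CYP1A2 pathway (40% of clearance) is boosted to 2.4× activity: 0.4 × 2.4 = 0.96.
The remaining 47% of clearance is unaffected.
New clearance relative to baseline: 0.247 + 0.96 + 0.47 = 1.677.
Steady-state plasma level ∝ 1/CL: new value = 41.2 / 1.677 = 24.6 mg/L.

24.6 mg/L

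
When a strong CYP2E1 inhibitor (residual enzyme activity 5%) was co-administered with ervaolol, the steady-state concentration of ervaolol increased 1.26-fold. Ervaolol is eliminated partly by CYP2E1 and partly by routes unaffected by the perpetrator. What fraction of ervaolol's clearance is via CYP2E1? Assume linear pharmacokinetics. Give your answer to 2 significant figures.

Call the CYP2E1 fraction fm. After the interaction, CL_new/CL_old = fm × 0.05 + (1 − fm).
Steady-state concentration ratio = 1 / (new CL fraction), so new CL fraction = 1 / 1.26 = 0.7937.
fm × 0.05 + 1 − fm = 0.7937  ⇒  fm × (0.05 − 1) = −0.2063  ⇒  fm = 0.22.

0.22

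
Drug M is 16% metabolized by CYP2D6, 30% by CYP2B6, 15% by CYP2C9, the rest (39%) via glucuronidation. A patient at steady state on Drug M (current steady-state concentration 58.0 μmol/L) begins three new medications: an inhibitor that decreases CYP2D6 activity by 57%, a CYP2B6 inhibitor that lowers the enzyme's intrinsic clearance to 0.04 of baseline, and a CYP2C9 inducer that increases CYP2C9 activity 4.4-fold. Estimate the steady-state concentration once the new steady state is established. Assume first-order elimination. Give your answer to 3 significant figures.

51.3 μmol/L

CYP2D6: 0.16 × 0.43 = 0.0688
CYP2B6: 0.3 × 0.04 = 0.012
CYP2C9: 0.15 × 4.4 = 0.66
Other: 0.39 (unchanged)
CL_new/CL_old = 0.0688 + 0.012 + 0.66 + 0.39 = 1.1308.
New steady-state concentration = 58.0 / 1.1308 = 51.3 μmol/L (concentration scales inversely with clearance).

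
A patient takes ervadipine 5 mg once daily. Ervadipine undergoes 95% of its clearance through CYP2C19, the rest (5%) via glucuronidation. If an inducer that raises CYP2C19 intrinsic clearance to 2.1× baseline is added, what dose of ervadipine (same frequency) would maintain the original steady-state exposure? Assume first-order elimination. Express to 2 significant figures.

10 mg

The CYP2C19 pathway (95% of clearance) rises to 2.1× activity: 0.95 × 2.1 = 1.995.
The remaining 5% of clearance is unaffected.
CL_new/CL_old = 1.995 + 0.05 = 2.045.
To maintain the same steady-state level, dose must scale with clearance: new dose = 5 × 2.045 = 10 mg.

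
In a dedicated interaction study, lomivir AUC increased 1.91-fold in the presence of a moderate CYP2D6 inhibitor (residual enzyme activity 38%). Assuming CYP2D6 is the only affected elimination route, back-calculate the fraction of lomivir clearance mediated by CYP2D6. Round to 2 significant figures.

0.77

CL'/CL = 1 / 1.91 = 0.5236
0.38·fm + (1 − fm) = 0.5236
fm = (0.5236 − 1) / (0.38 − 1) = 0.77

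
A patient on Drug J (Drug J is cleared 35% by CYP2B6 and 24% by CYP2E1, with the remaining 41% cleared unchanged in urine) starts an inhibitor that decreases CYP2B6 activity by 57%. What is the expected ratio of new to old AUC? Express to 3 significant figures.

1.25

The CYP2B6 pathway (35% of clearance) is reduced to 0.43× activity: 0.35 × 0.43 = 0.1505.
CYP2E1 (24%) and the residual 41% are unaffected.
Relative clearance = 0.1505 + 0.24 + 0.41 = 0.8005.
Since AUC ∝ 1/CL, the ratio is 1 / 0.8005 = 1.25.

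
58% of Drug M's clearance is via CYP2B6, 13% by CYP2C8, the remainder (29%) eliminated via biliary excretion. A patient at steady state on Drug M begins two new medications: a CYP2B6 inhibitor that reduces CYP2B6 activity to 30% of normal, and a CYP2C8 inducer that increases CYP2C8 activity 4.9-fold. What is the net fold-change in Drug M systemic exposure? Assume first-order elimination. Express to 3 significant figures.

CYP2B6: 0.58 × 0.3 = 0.174
CYP2C8: 0.13 × 4.9 = 0.637
Other: 0.29 (unchanged)
New clearance relative to baseline: 0.174 + 0.637 + 0.29 = 1.101.
Because systemic exposure varies inversely with clearance, the combined effect is 1 / 1.101 = 0.908.

0.908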